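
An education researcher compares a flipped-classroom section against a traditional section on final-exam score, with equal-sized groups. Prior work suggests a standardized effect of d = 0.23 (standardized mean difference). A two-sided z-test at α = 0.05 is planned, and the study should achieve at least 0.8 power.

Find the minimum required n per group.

For power 0.8 need Φ(δ − z_{0.025}) = 0.8, so δ = z_{0.025} + z_{0.20} = 1.960 + 0.842 = 2.802.
(The Φ(−δ − z_{α/2}) term is vanishingly small for δ > 0 and is dropped in the standard sample-size formula.)
δ = d·√(n/2) ⇒ n = 2(δ/d)² = 2 × (2.802 / 0.23)² = 296.74.
Rounding up, n = 297 per group.

n = 297 per group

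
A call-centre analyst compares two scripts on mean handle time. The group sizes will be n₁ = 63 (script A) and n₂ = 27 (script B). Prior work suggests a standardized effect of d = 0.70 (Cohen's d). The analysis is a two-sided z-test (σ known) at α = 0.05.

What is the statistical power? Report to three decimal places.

Power ≈ 0.861

Noncentrality parameter: δ = d / √(1/n₁ + 1/n₂) = 0.70 / √(1/63 + 1/27) = 3.0432
Two-sided α = 0.05 → critical value z_{0.025} = 1.960.
Power = Φ(δ − 1.960) + Φ(−δ − 1.960) = Φ(1.083) + Φ(-5.003) = 0.8606 + 0.0000 = 0.8606.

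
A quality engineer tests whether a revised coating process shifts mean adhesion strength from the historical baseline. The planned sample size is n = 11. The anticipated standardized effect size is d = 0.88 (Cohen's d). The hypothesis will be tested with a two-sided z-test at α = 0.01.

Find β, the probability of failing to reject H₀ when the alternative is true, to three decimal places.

Noncentrality parameter: δ = d·√n = 0.88 × √11 = 2.9186
Critical value for a two-sided test at α = 0.01: z_{α/2} = 2.576.
Power = Φ(δ − 2.576) + Φ(−δ − 2.576) = Φ(0.343) + Φ(-5.494) = 0.6341 + 0.0000 = 0.6341.
Type II error: β = 1 − power = 1 − 0.6341 = 0.3659.

β ≈ 0.366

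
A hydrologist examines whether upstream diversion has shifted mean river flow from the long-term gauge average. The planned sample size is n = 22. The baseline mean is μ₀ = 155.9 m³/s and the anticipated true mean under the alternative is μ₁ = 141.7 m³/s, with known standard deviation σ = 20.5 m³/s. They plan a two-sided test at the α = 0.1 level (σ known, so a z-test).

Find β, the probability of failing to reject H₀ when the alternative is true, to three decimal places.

Standardized effect: d = |μ₁ − μ₀| / σ = |141.7 − 155.9| / 20.5 = 0.6927
Noncentrality parameter: δ = d·√n = 0.6927 × √22 = 3.2490
Critical value for a two-sided test at α = 0.1: z_{α/2} = 1.645.
Power = Φ(δ − 1.645) + Φ(−δ − 1.645) = Φ(1.604) + Φ(-4.894) = 0.9457 + 0.0000 = 0.9457.
Type II error: β = 1 − power = 1 − 0.9457 = 0.0543.

β ≈ 0.054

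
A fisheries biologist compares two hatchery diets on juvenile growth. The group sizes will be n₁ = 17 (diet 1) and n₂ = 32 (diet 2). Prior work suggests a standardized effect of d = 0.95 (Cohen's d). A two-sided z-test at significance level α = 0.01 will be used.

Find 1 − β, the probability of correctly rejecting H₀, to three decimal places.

Power ≈ 0.722

Noncentrality parameter: δ = d / √(1/n₁ + 1/n₂) = 0.95 / √(1/17 + 1/32) = 3.1654
Two-sided α = 0.01 → critical value z_{0.005} = 2.576.
Power = Φ(δ − 2.576) + Φ(−δ − 2.576) = Φ(0.590) + Φ(-5.741) = 0.7223 + 0.0000 = 0.7223.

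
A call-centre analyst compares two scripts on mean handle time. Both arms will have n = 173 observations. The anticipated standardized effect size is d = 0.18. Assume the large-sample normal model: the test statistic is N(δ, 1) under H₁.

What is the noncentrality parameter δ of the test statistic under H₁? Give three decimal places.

δ ≈ 1.674

δ = d·√(n/2) = 0.18 × √(173/2) = 1.6741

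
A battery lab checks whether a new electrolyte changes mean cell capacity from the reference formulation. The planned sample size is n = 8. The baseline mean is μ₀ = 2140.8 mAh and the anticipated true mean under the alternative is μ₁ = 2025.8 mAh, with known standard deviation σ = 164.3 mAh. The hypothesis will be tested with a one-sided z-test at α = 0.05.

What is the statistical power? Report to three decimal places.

Power ≈ 0.631

Standardized effect: d = |μ₁ − μ₀| / σ = |2025.8 − 2140.8| / 164.3 = 0.6999
Noncentrality parameter: δ = d·√n = 0.6999 × √8 = 1.9797
One-sided α = 0.05 → critical value z_{0.05} = 1.645.
Power = Φ(δ − 1.645) = Φ(0.335) = 0.6311.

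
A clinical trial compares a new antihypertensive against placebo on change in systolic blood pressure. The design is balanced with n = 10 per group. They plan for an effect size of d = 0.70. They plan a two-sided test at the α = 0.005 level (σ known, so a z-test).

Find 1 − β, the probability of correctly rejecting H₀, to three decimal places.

Noncentrality parameter: δ = d·√(n/2) = 0.70 × √(10/2) = 1.5652
Critical value for a two-sided test at α = 0.005: z_{α/2} = 2.807.
Power = Φ(δ − 2.807) + Φ(−δ − 2.807) = Φ(-1.242) + Φ(-4.372) = 0.1072 + 0.0000 = 0.1072.

Power ≈ 0.107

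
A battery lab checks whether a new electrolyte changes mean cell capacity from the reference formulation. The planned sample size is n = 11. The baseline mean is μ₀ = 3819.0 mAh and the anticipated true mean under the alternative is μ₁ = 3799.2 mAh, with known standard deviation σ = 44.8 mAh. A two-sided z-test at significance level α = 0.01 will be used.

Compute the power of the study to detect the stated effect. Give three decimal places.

Standardized effect: d = |μ₁ − μ₀| / σ = |3799.2 − 3819.0| / 44.8 = 0.4420
Noncentrality parameter: δ = d·√n = 0.4420 × √11 = 1.4658
Two-sided α = 0.01 → critical value z_{0.005} = 2.576.
Power = Φ(δ − 2.576) + Φ(−δ − 2.576) = Φ(-1.110) + Φ(-4.042) = 0.1335 + 0.0000 = 0.1335.

Power ≈ 0.134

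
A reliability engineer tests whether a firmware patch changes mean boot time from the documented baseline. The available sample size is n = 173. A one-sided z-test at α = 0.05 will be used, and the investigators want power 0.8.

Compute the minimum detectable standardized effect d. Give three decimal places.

Required noncentrality: δ = z_{0.05} + z_{0.20} = 1.645 + 0.842 = 2.486.
δ = d·√n ⇒ d = δ/√n = 2.486/√173 = 0.1890.

d ≈ 0.189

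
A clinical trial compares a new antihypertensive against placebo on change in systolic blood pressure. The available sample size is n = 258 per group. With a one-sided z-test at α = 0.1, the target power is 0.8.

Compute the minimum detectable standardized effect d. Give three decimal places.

Required noncentrality: δ = z_{0.1} + z_{0.20} = 1.282 + 0.842 = 2.123.
δ = d·√(n/2) ⇒ d = δ/√(n/2) = 2.123/√(258/2) = 0.1869.

d ≈ 0.187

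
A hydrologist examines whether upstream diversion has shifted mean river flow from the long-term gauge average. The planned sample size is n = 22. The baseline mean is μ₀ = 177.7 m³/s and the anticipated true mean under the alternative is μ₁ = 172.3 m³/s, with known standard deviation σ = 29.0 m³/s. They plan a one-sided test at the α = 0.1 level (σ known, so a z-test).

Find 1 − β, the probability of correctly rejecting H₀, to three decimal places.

Power ≈ 0.342

Standardized effect: d = |μ₁ − μ₀| / σ = |172.3 − 177.7| / 29.0 = 0.1862
Noncentrality parameter: δ = d·√n = 0.1862 × √22 = 0.8734
Critical value for a one-sided test at α = 0.1: z_α = 1.282.
Power = Φ(δ − 1.282) = Φ(-0.408) = 0.3416.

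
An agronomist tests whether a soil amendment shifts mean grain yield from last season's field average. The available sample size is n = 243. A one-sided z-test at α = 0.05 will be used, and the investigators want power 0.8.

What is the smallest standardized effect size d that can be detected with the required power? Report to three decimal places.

d ≈ 0.160

Required noncentrality: δ = z_{0.05} + z_{0.20} = 1.645 + 0.842 = 2.486.
δ = d·√n ⇒ d = δ/√n = 2.486/√243 = 0.1595.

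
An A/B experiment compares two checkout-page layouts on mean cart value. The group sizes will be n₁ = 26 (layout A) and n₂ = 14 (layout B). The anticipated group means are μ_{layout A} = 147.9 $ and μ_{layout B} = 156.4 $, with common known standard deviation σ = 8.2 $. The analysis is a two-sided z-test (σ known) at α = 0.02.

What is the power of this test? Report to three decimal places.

Standardized effect: d = |μ_{layout A} − μ_{layout B}| / σ = |147.9 − 156.4| / 8.2 = 1.0366
Noncentrality parameter: δ = d / √(1/n₁ + 1/n₂) = 1.0366 / √(1/26 + 1/14) = 3.1270
Two-sided α = 0.02 → critical value z_{0.01} = 2.326.
Power = Φ(δ − 2.326) + Φ(−δ − 2.326) = Φ(0.801) + Φ(-5.453) = 0.7883 + 0.0000 = 0.7883.

Power ≈ 0.788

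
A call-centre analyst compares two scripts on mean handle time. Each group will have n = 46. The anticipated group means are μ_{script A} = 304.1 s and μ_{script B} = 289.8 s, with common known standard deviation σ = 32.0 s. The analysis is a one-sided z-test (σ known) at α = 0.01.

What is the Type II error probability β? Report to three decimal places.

Standardized effect: d = |μ_{script A} − μ_{script B}| / σ = |304.1 − 289.8| / 32.0 = 0.4469
Noncentrality parameter: δ = d·√(n/2) = 0.4469 × √(46/2) = 2.1431
Critical value for a one-sided test at α = 0.01: z_α = 2.326.
Power = P(Z > 2.326 − δ) = Φ(-0.183) = 0.4273.
Type II error: β = 1 − power = 1 − 0.4273 = 0.5727.

β ≈ 0.573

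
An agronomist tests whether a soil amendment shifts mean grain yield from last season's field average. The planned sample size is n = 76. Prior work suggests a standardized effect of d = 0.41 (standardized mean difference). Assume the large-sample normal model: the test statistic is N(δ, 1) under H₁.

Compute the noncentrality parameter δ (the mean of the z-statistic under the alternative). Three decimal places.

δ = d·√n = 0.41 × √76 = 3.5743

δ ≈ 3.574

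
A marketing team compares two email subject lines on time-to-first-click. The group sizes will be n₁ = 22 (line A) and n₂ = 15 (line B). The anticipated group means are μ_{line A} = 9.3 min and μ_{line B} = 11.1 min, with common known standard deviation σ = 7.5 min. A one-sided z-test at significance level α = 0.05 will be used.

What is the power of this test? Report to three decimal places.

Standardized effect: d = |μ_{line A} − μ_{line B}| / σ = |9.3 − 11.1| / 7.5 = 0.2400
Noncentrality parameter: δ = d / √(1/n₁ + 1/n₂) = 0.2400 / √(1/22 + 1/15) = 0.7167
One-sided α = 0.05 → critical value z_{0.05} = 1.645.
Power = P(Z > 1.645 − δ) = Φ(-0.928) = 0.1767.

Power ≈ 0.177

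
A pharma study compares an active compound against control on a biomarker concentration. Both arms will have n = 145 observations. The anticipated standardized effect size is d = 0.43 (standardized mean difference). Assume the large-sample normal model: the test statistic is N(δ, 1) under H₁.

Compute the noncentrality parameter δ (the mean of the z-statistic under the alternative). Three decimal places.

δ ≈ 3.661

δ = d·√(n/2) = 0.43 × √(145/2) = 3.6613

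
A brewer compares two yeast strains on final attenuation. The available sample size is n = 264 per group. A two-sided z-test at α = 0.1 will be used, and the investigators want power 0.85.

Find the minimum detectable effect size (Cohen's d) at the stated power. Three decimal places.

Required noncentrality: δ = z_{0.05} + z_{0.15} = 1.645 + 1.036 = 2.681.
(Lower-tail contribution to power is negligible for δ > 0.)
δ = d·√(n/2) ⇒ d = δ/√(n/2) = 2.681/√(264/2) = 0.2334.

d ≈ 0.233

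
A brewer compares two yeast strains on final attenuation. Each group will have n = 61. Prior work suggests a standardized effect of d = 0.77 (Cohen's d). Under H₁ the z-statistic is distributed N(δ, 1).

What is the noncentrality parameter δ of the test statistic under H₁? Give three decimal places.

δ ≈ 4.252

δ = d·√(n/2) = 0.77 × √(61/2) = 4.2525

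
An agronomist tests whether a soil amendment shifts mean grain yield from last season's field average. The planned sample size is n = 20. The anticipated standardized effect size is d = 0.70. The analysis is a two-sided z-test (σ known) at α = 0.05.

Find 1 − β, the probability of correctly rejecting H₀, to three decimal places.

Power ≈ 0.879

Noncentrality parameter: δ = d·√n = 0.70 × √20 = 3.1305
Critical value for a two-sided test at α = 0.05: z_{α/2} = 1.960.
Power = Φ(δ − 1.960) + Φ(−δ − 1.960) = Φ(1.171) + Φ(-5.090) = 0.8791 + 0.0000 = 0.8791.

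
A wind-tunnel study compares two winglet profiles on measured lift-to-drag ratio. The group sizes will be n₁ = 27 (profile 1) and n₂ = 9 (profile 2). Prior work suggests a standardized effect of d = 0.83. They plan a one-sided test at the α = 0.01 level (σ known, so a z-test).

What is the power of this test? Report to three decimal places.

Noncentrality parameter: δ = d / √(1/n₁ + 1/n₂) = 0.83 / √(1/27 + 1/9) = 2.1564
Critical value for a one-sided test at α = 0.01: z_α = 2.326.
Power = P(Z > 2.326 − δ) = Φ(-0.170) = 0.4325.

Power ≈ 0.433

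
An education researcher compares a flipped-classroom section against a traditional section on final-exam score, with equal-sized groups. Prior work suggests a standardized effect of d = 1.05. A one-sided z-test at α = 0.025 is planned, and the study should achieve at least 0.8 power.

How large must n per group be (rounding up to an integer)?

Set Φ(δ − 1.960) = 0.8; then δ − 1.960 = Φ⁻¹(0.8) = 0.842, giving δ = 2.802.
δ = d·√(n/2) ⇒ n = 2(δ/d)² = 2 × (2.802 / 1.05)² = 14.24.
Rounding up, n = 15 per group.

n = 15 per group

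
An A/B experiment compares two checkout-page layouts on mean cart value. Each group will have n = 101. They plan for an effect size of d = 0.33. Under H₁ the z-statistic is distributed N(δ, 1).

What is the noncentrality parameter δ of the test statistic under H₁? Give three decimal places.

The noncentrality parameter scales effect size by the design's sample-size factor: δ = d·√(n/2) = 0.33 × √(101/2) = 2.3451

δ ≈ 2.345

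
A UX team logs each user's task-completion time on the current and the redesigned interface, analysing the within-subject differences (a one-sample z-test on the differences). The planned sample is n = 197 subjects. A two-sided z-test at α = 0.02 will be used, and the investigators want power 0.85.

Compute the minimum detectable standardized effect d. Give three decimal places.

Required noncentrality: δ = z_{0.01} + z_{0.15} = 2.326 + 1.036 = 3.363.
(The second rejection-region term Φ(−δ − z_{α/2}) is negligible and dropped.)
δ = d·√n ⇒ d = δ/√n = 3.363/√197 = 0.2396.

d ≈ 0.240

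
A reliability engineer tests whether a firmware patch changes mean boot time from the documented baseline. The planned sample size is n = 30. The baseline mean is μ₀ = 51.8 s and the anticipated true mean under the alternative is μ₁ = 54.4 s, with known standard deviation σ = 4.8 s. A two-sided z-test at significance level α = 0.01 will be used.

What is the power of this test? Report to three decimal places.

Power ≈ 0.652

Standardized effect: d = |μ₁ − μ₀| / σ = |54.4 − 51.8| / 4.8 = 0.5417
Noncentrality parameter: δ = d·√n = 0.5417 × √30 = 2.9668
Critical value for a two-sided test at α = 0.01: z_{α/2} = 2.576.
Power = Φ(δ − 2.576) + Φ(−δ − 2.576) = Φ(0.391) + Φ(-5.543) = 0.6521 + 0.0000 = 0.6521.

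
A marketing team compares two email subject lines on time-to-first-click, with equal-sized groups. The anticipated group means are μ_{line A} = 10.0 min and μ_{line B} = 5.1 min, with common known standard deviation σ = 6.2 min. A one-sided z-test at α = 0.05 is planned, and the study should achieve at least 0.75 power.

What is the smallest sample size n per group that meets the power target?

Standardized effect: d = |μ_{line A} − μ_{line B}| / σ = |10.0 − 5.1| / 6.2 = 0.7903
For power 0.75 need Φ(δ − z_{0.05}) = 0.75, so δ = z_{0.05} + z_{0.25} = 1.645 + 0.674 = 2.319.
δ = d·√(n/2) ⇒ n = 2(δ/d)² = 2 × (2.319 / 0.7903)² = 17.22.
Rounding up, n = 18 per group.

n = 18 per group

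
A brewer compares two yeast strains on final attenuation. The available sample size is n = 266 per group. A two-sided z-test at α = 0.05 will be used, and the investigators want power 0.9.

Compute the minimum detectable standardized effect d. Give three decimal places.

d ≈ 0.281

Required noncentrality: δ = z_{0.025} + z_{0.10} = 1.960 + 1.282 = 3.242.
(The second rejection-region term Φ(−δ − z_{α/2}) is negligible and dropped.)
δ = d·√(n/2) ⇒ d = δ/√(n/2) = 3.242/√(266/2) = 0.2811.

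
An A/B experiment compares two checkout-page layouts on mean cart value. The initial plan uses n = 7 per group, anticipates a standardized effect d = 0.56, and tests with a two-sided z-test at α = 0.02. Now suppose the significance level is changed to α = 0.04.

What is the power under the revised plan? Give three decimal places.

δ = d·√(n/2) = 0.56 × √(7/2) = 1.0477 (unchanged). New critical value: z_{0.02} = 2.054.
Revised power = Φ(δ − 2.054) + Φ(−δ − 2.054) = Φ(-1.006) + Φ(-3.101) = 0.1572 + 0.0010 = 0.1582.

Power ≈ 0.158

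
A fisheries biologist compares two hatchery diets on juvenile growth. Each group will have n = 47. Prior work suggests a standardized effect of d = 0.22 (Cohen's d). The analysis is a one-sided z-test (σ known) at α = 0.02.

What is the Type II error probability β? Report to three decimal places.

Noncentrality parameter: δ = d·√(n/2) = 0.22 × √(47/2) = 1.0665
One-sided α = 0.02 → critical value z_{0.02} = 2.054.
Power = P(Z > 2.054 − δ) = Φ(-0.987) = 0.1618.
Type II error: β = 1 − power = 1 − 0.1618 = 0.8382.

β ≈ 0.838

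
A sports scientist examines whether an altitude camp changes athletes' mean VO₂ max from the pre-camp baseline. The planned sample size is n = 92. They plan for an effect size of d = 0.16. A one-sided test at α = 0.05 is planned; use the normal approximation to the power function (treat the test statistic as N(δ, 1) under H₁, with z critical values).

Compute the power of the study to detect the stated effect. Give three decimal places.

Noncentrality parameter: δ = d·√n = 0.16 × √92 = 1.5347
One-sided α = 0.05 → critical value z_{0.05} = 1.645.
Power = Φ(δ − 1.645) = Φ(-0.110) = 0.4561.

Power ≈ 0.456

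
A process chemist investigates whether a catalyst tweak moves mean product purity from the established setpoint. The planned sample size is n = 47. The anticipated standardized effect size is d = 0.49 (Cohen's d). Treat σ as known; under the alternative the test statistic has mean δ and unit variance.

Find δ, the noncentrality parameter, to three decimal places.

δ ≈ 3.359

The noncentrality parameter scales effect size by the design's sample-size factor: δ = d·√n = 0.49 × √47 = 3.3593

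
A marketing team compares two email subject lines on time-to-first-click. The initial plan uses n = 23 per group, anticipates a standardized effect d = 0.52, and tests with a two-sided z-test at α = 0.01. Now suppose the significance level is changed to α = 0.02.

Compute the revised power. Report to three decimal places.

δ = d·√(n/2) = 0.52 × √(23/2) = 1.7634 (unchanged). New critical value: z_{0.01} = 2.326.
Revised power = Φ(δ − 2.326) + Φ(−δ − 2.326) = Φ(-0.563) + Φ(-4.090) = 0.2867 + 0.0000 = 0.2868.

Power ≈ 0.287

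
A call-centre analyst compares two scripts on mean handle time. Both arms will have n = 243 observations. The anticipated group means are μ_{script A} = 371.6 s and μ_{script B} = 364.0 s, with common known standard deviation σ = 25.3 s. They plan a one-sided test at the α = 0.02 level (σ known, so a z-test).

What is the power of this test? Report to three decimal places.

Power ≈ 0.896

Standardized effect: d = |μ_{script A} − μ_{script B}| / σ = |371.6 − 364.0| / 25.3 = 0.3004
Noncentrality parameter: δ = d·√(n/2) = 0.3004 × √(243/2) = 3.3112
Critical value for a one-sided test at α = 0.02: z_α = 2.054.
Power = Φ(δ − 2.054) = Φ(1.257) = 0.8957.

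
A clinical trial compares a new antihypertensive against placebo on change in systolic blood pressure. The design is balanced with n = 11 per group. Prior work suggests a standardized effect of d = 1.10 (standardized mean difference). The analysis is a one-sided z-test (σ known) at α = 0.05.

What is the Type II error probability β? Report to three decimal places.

Noncentrality parameter: δ = d·√(n/2) = 1.10 × √(11/2) = 2.5797
Critical value for a one-sided test at α = 0.05: z_α = 1.645.
Power = P(Z > 1.645 − δ) = Φ(0.935) = 0.8251.
Type II error: β = 1 − power = 1 − 0.8251 = 0.1749.

β ≈ 0.175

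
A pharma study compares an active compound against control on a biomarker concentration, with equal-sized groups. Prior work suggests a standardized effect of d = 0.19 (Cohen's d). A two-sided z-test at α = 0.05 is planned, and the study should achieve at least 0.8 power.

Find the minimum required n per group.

n = 435 per group

Set Φ(δ − 1.960) = 0.8; then δ − 1.960 = Φ⁻¹(0.8) = 0.842, giving δ = 2.802.
(Ignoring the negligible lower-tail rejection probability gives the usual closed-form inversion.)
δ = d·√(n/2) ⇒ n = 2(δ/d)² = 2 × (2.802 / 0.19)² = 434.84.
Rounding up, n = 435 per group.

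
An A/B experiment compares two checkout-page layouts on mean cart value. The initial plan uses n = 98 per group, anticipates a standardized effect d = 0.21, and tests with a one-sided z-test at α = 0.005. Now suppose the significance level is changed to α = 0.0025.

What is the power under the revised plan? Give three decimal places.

Power ≈ 0.091

δ = d·√(n/2) = 0.21 × √(98/2) = 1.4700 (unchanged). New critical value: z_{0.0025} = 2.807.
Revised power = Φ(δ − 2.807) = Φ(-1.337) = 0.0906.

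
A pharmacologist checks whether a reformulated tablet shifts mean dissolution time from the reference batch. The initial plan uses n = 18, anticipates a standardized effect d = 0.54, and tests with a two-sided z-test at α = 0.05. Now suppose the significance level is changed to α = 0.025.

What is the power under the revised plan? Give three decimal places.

Power ≈ 0.520

δ = d·√n = 0.54 × √18 = 2.2910 (unchanged). New critical value: z_{0.0125} = 2.241.
Revised power = Φ(δ − 2.241) + Φ(−δ − 2.241) = Φ(0.050) + Φ(-4.532) = 0.5198 + 0.0000 = 0.5198.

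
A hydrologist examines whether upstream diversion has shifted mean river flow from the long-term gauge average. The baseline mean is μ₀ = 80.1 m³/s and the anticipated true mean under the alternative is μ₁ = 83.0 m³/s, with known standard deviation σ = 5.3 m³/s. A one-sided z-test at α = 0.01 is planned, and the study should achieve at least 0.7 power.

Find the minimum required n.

Standardized effect: d = |μ₁ − μ₀| / σ = |83.0 − 80.1| / 5.3 = 0.5472
Set Φ(δ − 2.326) = 0.7; then δ − 2.326 = Φ⁻¹(0.7) = 0.524, giving δ = 2.851.
δ = d·√n ⇒ n = (δ/d)² = (2.851 / 0.5472)² = 27.14.
Round up to the next whole unit.

n = 28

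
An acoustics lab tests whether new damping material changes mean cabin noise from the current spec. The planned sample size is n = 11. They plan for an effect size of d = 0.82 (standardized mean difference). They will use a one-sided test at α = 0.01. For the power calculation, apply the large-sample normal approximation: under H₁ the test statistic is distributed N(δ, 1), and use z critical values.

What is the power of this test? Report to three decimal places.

Noncentrality parameter: δ = d·√n = 0.82 × √11 = 2.7196
Critical value for a one-sided test at α = 0.01: z_α = 2.326.
Power = P(Z > 2.326 − δ) = Φ(0.393) = 0.6529.

Power ≈ 0.653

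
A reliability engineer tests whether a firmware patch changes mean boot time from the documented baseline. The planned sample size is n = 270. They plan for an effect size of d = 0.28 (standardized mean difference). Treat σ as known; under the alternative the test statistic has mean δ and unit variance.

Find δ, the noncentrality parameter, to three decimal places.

The noncentrality parameter scales effect size by the design's sample-size factor: δ = d·√n = 0.28 × √270 = 4.6009

δ ≈ 4.601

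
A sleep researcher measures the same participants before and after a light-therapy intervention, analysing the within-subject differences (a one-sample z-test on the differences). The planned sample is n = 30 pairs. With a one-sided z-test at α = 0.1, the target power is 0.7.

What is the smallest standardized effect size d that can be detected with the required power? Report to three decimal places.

d ≈ 0.330

Required noncentrality: δ = z_{0.1} + z_{0.30} = 1.282 + 0.524 = 1.806.
δ = d·√n ⇒ d = δ/√n = 1.806/√30 = 0.3297.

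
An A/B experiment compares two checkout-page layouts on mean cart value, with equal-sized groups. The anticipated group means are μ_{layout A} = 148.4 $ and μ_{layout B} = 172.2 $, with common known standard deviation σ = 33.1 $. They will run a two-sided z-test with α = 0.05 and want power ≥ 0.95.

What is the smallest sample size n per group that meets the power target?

Standardized effect: d = |μ_{layout A} − μ_{layout B}| / σ = |148.4 − 172.2| / 33.1 = 0.7190
Set Φ(δ − 1.960) = 0.95; then δ − 1.960 = Φ⁻¹(0.95) = 1.645, giving δ = 3.605.
(The Φ(−δ − z_{α/2}) term is vanishingly small for δ > 0 and is dropped in the standard sample-size formula.)
δ = d·√(n/2) ⇒ n = 2(δ/d)² = 2 × (3.605 / 0.7190)² = 50.27.
Rounding up, n = 51 per group.

n = 51 per group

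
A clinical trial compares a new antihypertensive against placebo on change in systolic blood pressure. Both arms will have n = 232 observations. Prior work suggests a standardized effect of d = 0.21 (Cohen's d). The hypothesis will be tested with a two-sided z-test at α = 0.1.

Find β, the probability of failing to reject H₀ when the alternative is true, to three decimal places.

Noncentrality parameter: δ = d·√(n/2) = 0.21 × √(232/2) = 2.2618
Critical value for a two-sided test at α = 0.1: z_{α/2} = 1.645.
Power = Φ(δ − 1.645) + Φ(−δ − 1.645) = Φ(0.617) + Φ(-3.907) = 0.7314 + 0.0000 = 0.7314.
Type II error: β = 1 − power = 1 − 0.7314 = 0.2686.

β ≈ 0.269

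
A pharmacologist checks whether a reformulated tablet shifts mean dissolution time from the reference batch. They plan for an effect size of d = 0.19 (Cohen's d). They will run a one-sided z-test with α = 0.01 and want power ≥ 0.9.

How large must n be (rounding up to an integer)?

For power 0.9 need Φ(δ − z_{0.01}) = 0.9, so δ = z_{0.01} + z_{0.10} = 2.326 + 1.282 = 3.608.
δ = d·√n ⇒ n = (δ/d)² = (3.608 / 0.19)² = 360.58.
Round up to the next whole unit.

n = 361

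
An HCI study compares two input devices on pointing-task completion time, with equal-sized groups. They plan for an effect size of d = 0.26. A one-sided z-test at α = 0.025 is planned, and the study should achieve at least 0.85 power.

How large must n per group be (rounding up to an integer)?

For power 0.85 need Φ(δ − z_{0.025}) = 0.85, so δ = z_{0.025} + z_{0.15} = 1.960 + 1.036 = 2.996.
δ = d·√(n/2) ⇒ n = 2(δ/d)² = 2 × (2.996 / 0.26)² = 265.63.
Round up to the next whole unit.

n = 266 per group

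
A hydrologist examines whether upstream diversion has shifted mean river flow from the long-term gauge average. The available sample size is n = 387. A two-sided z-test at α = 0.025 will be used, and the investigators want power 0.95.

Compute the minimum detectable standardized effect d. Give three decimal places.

d ≈ 0.198

Required noncentrality: δ = z_{0.0125} + z_{0.05} = 2.241 + 1.645 = 3.886.
(Lower-tail contribution to power is negligible for δ > 0.)
δ = d·√n ⇒ d = δ/√n = 3.886/√387 = 0.1975.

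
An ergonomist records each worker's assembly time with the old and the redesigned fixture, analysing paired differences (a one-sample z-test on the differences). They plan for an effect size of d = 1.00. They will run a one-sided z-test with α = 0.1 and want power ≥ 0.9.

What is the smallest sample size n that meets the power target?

n = 7

For power 0.9 need Φ(δ − z_{0.1}) = 0.9, so δ = z_{0.1} + z_{0.10} = 1.282 + 1.282 = 2.563.
δ = d·√n ⇒ n = (δ/d)² = (2.563 / 1.00)² = 6.57.
Rounding up, n = 7.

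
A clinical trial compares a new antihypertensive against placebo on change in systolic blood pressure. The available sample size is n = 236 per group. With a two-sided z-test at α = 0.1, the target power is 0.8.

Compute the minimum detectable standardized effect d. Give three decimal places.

d ≈ 0.229

Required noncentrality: δ = z_{0.05} + z_{0.20} = 1.645 + 0.842 = 2.486.
(The second rejection-region term Φ(−δ − z_{α/2}) is negligible and dropped.)
δ = d·√(n/2) ⇒ d = δ/√(n/2) = 2.486/√(236/2) = 0.2289.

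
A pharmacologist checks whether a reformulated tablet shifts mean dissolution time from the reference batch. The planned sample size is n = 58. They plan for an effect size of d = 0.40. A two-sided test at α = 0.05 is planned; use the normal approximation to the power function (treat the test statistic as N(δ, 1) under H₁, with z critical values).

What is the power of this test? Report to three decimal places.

Power ≈ 0.861

Noncentrality parameter: δ = d·√n = 0.40 × √58 = 3.0463
Two-sided α = 0.05 → critical value z_{0.025} = 1.960.
Power = Φ(δ − 1.960) + Φ(−δ − 1.960) = Φ(1.086) + Φ(-5.006) = 0.8613 + 0.0000 = 0.8613.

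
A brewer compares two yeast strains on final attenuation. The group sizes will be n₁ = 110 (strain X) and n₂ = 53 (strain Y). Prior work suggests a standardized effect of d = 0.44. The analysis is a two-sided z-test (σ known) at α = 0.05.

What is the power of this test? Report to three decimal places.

Noncentrality parameter: δ = d / √(1/n₁ + 1/n₂) = 0.44 / √(1/110 + 1/53) = 2.6314
Two-sided α = 0.05 → critical value z_{0.025} = 1.960.
Power = Φ(δ − 1.960) + Φ(−δ − 1.960) = Φ(0.671) + Φ(-4.591) = 0.7490 + 0.0000 = 0.7490.

Power ≈ 0.749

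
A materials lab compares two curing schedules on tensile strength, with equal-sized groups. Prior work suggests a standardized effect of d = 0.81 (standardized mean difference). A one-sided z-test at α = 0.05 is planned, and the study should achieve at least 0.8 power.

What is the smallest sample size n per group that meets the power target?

n = 19 per group

For power 0.8 need Φ(δ − z_{0.05}) = 0.8, so δ = z_{0.05} + z_{0.20} = 1.645 + 0.842 = 2.486.
δ = d·√(n/2) ⇒ n = 2(δ/d)² = 2 × (2.486 / 0.81)² = 18.85.
Round up to the next whole unit.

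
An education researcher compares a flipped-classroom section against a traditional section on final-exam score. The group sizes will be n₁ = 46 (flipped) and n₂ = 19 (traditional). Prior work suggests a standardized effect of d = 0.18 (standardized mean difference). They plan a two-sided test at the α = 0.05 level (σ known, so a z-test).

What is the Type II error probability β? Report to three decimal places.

β ≈ 0.899

Noncentrality parameter: δ = d / √(1/n₁ + 1/n₂) = 0.18 / √(1/46 + 1/19) = 0.6600
Critical value for a two-sided test at α = 0.05: z_{α/2} = 1.960.
Power = Φ(δ − 1.960) + Φ(−δ − 1.960) = Φ(-1.300) + Φ(-2.620) = 0.0968 + 0.0044 = 0.1012.
Type II error: β = 1 − power = 1 − 0.1012 = 0.8988.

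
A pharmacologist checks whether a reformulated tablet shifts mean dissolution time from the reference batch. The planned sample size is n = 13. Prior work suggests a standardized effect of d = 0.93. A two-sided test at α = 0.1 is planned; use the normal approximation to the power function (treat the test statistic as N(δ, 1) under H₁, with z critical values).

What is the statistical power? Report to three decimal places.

Noncentrality parameter: δ = d·√n = 0.93 × √13 = 3.3532
Critical value for a two-sided test at α = 0.1: z_{α/2} = 1.645.
Power = Φ(δ − 1.645) + Φ(−δ − 1.645) = Φ(1.708) + Φ(-4.998) = 0.9562 + 0.0000 = 0.9562.

Power ≈ 0.956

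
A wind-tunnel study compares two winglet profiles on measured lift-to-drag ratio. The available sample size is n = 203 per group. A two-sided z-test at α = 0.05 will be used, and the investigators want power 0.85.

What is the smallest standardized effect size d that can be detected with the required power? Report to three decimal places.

Need Φ(δ − 1.960) = 0.85, so δ = 1.960 + 1.036 = 2.996.
(The second rejection-region term Φ(−δ − z_{α/2}) is negligible and dropped.)
δ = d·√(n/2) ⇒ d = δ/√(n/2) = 2.996/√(203/2) = 0.2974.

d ≈ 0.297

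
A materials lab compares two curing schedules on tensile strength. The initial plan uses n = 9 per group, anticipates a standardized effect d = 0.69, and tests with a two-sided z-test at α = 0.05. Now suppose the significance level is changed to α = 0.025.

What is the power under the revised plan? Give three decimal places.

δ = d·√(n/2) = 0.69 × √(9/2) = 1.4637 (unchanged). New critical value: z_{0.0125} = 2.241.
Revised power = Φ(δ − 2.241) + Φ(−δ − 2.241) = Φ(-0.778) + Φ(-3.705) = 0.2184 + 0.0001 = 0.2185.

Power ≈ 0.218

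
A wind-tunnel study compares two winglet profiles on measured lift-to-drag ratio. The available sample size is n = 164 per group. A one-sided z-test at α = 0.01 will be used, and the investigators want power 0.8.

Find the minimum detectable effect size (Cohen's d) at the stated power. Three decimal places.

Need Φ(δ − 2.326) = 0.8, so δ = 2.326 + 0.842 = 3.168.
δ = d·√(n/2) ⇒ d = δ/√(n/2) = 3.168/√(164/2) = 0.3498.

d ≈ 0.350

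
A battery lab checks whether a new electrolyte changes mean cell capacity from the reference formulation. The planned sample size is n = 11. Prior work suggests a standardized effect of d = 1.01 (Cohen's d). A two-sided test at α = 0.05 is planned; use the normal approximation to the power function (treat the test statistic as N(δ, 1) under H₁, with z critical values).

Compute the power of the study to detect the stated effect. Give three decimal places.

Noncentrality parameter: δ = d·√n = 1.01 × √11 = 3.3498
Two-sided α = 0.05 → critical value z_{0.025} = 1.960.
Power = Φ(δ − 1.960) + Φ(−δ − 1.960) = Φ(1.390) + Φ(-5.310) = 0.9177 + 0.0000 = 0.9177.

Power ≈ 0.918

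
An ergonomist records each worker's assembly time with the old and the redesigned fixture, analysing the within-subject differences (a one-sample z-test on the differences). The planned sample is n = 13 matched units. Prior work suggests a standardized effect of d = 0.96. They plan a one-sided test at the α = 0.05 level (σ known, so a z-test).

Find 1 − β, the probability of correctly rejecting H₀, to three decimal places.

Power ≈ 0.965

Noncentrality parameter: δ = d·√n = 0.96 × √13 = 3.4613
One-sided α = 0.05 → critical value z_{0.05} = 1.645.
Power = P(Z > 1.645 − δ) = Φ(1.816) = 0.9654.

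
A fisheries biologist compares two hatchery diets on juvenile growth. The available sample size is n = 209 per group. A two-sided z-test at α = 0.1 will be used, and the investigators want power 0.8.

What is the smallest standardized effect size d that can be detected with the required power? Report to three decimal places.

Required noncentrality: δ = z_{0.05} + z_{0.20} = 1.645 + 0.842 = 2.486.
(The second rejection-region term Φ(−δ − z_{α/2}) is negligible and dropped.)
δ = d·√(n/2) ⇒ d = δ/√(n/2) = 2.486/√(209/2) = 0.2432.

d ≈ 0.243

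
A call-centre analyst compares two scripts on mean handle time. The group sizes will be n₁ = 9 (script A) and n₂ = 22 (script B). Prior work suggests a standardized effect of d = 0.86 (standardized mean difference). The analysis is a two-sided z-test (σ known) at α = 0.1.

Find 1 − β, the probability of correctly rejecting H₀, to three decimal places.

Noncentrality parameter: δ = d / √(1/n₁ + 1/n₂) = 0.86 / √(1/9 + 1/22) = 2.1735
Critical value for a two-sided test at α = 0.1: z_{α/2} = 1.645.
Power = Φ(δ − 1.645) + Φ(−δ − 1.645) = Φ(0.529) + Φ(-3.818) = 0.7015 + 0.0001 = 0.7015.

Power ≈ 0.702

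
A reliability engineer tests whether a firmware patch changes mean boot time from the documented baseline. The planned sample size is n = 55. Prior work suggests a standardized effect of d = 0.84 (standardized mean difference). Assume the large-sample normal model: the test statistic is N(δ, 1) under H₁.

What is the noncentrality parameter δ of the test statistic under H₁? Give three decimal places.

δ ≈ 6.230

δ = d·√n = 0.84 × √55 = 6.2296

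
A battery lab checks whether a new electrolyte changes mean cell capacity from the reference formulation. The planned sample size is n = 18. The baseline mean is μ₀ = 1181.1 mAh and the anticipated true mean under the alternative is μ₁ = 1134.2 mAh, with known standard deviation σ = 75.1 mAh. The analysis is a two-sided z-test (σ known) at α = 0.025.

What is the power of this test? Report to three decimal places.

Standardized effect: d = |μ₁ − μ₀| / σ = |1134.2 − 1181.1| / 75.1 = 0.6245
Noncentrality parameter: δ = d·√n = 0.6245 × √18 = 2.6495
Critical value for a two-sided test at α = 0.025: z_{α/2} = 2.241.
Power = Φ(δ − 2.241) + Φ(−δ − 2.241) = Φ(0.408) + Φ(-4.891) = 0.6584 + 0.0000 = 0.6584.

Power ≈ 0.658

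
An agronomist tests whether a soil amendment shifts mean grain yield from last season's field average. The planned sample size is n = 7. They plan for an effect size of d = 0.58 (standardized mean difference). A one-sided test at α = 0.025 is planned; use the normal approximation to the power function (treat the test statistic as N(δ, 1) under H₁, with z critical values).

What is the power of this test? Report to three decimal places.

Power ≈ 0.335

Noncentrality parameter: δ = d·√n = 0.58 × √7 = 1.5345
One-sided α = 0.025 → critical value z_{0.025} = 1.960.
Power = Φ(δ − 1.960) = Φ(-0.425) = 0.3353.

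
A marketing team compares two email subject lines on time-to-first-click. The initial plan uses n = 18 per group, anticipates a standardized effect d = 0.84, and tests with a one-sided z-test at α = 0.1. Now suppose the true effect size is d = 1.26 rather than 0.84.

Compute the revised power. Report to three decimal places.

With d = 1.26: δ = d·√(n/2) = 1.26 × √(18/2) = 3.7800. Critical value z_{0.1} = 1.282.
Revised power = Φ(δ − 1.282) = Φ(2.498) = 0.9938.

Power ≈ 0.994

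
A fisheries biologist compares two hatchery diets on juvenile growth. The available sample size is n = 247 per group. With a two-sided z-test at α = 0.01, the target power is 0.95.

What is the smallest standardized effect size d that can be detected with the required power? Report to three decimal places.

d ≈ 0.380

Need Φ(δ − 2.576) = 0.95, so δ = 2.576 + 1.645 = 4.221.
(The second rejection-region term Φ(−δ − z_{α/2}) is negligible and dropped.)
δ = d·√(n/2) ⇒ d = δ/√(n/2) = 4.221/√(247/2) = 0.3798.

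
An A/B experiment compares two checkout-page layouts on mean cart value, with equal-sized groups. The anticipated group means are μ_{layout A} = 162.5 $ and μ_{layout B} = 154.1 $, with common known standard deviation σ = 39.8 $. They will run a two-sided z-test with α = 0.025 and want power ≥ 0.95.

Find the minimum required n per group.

Standardized effect: d = |μ_{layout A} − μ_{layout B}| / σ = |162.5 − 154.1| / 39.8 = 0.2111
Set Φ(δ − 2.241) = 0.95; then δ − 2.241 = Φ⁻¹(0.95) = 1.645, giving δ = 3.886.
(Ignoring the negligible lower-tail rejection probability gives the usual closed-form inversion.)
δ = d·√(n/2) ⇒ n = 2(δ/d)² = 2 × (3.886 / 0.2111)² = 678.11.
Rounding up, n = 679 per group.

n = 679 per group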